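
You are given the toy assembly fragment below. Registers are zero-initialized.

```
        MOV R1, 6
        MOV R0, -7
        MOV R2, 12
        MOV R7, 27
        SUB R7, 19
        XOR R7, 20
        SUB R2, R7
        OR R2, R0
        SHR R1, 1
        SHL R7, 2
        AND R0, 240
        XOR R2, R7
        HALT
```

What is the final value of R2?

-119

MOV R1, 6 → R1=6
MOV R0, -7 → R0=-7
MOV R2, 12 → R2=12
MOV R7, 27 → R7=27
SUB R7, 19 → R7=27-19=8
XOR R7, 20 → R7=8^20=28
SUB R2, R7 → R2=12-28=-16
OR R2, R0 → R2=(-16)|(-7)=-7
SHR R1, 1 → R1=6>>1=3
SHL R7, 2 → R7=28<<2=112
AND R0, 240 → R0=(-7)&240=240
XOR R2, R7 → R2=(-7)^112=-119
halt.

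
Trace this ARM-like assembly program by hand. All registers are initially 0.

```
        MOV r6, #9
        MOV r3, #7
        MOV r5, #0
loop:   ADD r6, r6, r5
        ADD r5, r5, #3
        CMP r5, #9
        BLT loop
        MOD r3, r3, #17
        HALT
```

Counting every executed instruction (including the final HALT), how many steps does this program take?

17

r6=9
r3=7
r5=0
r6=9+0=9
r5=0+3=3
CMP r5, #9  (cmp 3,9)
BLT loop: taken
r6=9+3=12
r5=3+3=6
CMP r5, #9  (cmp 6,9)
BLT loop: taken
r6=12+6=18
r5=6+3=9
CMP r5, #9  (cmp 9,9)
BLT loop: not taken
r3=7%17=7
halt.
Total executed instructions: 17.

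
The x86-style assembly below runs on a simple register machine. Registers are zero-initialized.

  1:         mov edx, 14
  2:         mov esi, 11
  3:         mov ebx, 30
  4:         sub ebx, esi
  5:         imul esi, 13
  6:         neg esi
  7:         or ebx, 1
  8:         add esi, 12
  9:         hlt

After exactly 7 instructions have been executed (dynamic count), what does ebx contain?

19

edx=14
esi=11
ebx=30
ebx=30-11=19
esi=11*13=143
esi=-(143)=-143
ebx=19|1=19
After step 7: ebx = 19.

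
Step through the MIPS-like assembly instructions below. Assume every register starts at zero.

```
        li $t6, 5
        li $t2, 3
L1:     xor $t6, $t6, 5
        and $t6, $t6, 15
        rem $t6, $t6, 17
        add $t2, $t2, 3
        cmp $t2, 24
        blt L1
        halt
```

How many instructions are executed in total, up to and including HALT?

45

$t6=5
$t2=3
$t6=5^5=0
$t6=0&15=0
$t6=0%17=0
$t2=3+3=6
cmp $t2, 24  (cmp 6,24)
blt L1: taken
$t6=0^5=5
$t6=5&15=5
$t6=5%17=5
$t2=6+3=9
cmp $t2, 24  (cmp 9,24)
blt L1: taken
$t6=5^5=0
$t6=0&15=0
$t6=0%17=0
$t2=9+3=12
cmp $t2, 24  (cmp 12,24)
blt L1: taken
$t6=0^5=5
$t6=5&15=5
$t6=5%17=5
$t2=12+3=15
cmp $t2, 24  (cmp 15,24)
blt L1: taken
$t6=5^5=0
$t6=0&15=0
$t6=0%17=0
$t2=15+3=18
cmp $t2, 24  (cmp 18,24)
blt L1: taken
$t6=0^5=5
$t6=5&15=5
$t6=5%17=5
$t2=18+3=21
cmp $t2, 24  (cmp 21,24)
blt L1: taken
$t6=5^5=0
$t6=0&15=0
$t6=0%17=0
$t2=21+3=24
cmp $t2, 24  (cmp 24,24)
blt L1: not taken
halt.
Total executed instructions: 45.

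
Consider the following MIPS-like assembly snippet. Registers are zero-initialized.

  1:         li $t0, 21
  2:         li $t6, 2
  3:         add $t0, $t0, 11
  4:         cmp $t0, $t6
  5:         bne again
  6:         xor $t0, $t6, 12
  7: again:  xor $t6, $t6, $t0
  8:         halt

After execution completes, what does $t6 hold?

after li $t0, 21: $t0=21
after li $t6, 2: $t6=2
after add $t0, $t0, 11: $t0=21+11=32
cmp $t0, $t6  (cmp 32,2)
bne again: taken
after xor $t6, $t6, $t0: $t6=2^32=34
halt.

34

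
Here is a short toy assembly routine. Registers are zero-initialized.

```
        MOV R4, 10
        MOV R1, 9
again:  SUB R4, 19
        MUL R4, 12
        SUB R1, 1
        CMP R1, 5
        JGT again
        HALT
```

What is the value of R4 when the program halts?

after MOV R4, 10: R4=10
after MOV R1, 9: R1=9
after SUB R4, 19: R4=10-19=-9
after MUL R4, 12: R4=(-9)*12=-108
after SUB R1, 1: R1=9-1=8
CMP R1, 5  (cmp 8,5)
JGT again: taken
after SUB R4, 19: R4=(-108)-19=-127
after MUL R4, 12: R4=(-127)*12=-1524
after SUB R1, 1: R1=8-1=7
CMP R1, 5  (cmp 7,5)
JGT again: taken
after SUB R4, 19: R4=(-1524)-19=-1543
after MUL R4, 12: R4=(-1543)*12=-18516
after SUB R1, 1: R1=7-1=6
CMP R1, 5  (cmp 6,5)
JGT again: taken
after SUB R4, 19: R4=(-18516)-19=-18535
after MUL R4, 12: R4=(-18535)*12=-222420
after SUB R1, 1: R1=6-1=5
CMP R1, 5  (cmp 5,5)
JGT again: not taken
halt.

-222420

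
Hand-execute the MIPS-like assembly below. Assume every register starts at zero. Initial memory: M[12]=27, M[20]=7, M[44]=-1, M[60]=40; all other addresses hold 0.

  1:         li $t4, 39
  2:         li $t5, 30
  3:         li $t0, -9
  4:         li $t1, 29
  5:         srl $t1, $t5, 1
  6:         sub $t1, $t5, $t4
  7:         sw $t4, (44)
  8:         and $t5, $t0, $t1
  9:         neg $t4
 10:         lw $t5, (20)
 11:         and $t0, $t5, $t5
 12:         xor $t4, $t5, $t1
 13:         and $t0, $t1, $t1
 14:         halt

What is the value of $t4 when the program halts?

li $t4, 39 → $t4=39
li $t5, 30 → $t5=30
li $t0, -9 → $t0=-9
li $t1, 29 → $t1=29
srl $t1, $t5, 1 → $t1=30>>1=15
sub $t1, $t5, $t4 → $t1=30-39=-9
sw $t4, (44) → M[44]=39
and $t5, $t0, $t1 → $t5=(-9)&(-9)=-9
neg $t4 → $t4=-(39)=-39
lw $t5, (20) → $t5=M[20]=7
and $t0, $t5, $t5 → $t0=7&7=7
xor $t4, $t5, $t1 → $t4=7^(-9)=-16
and $t0, $t1, $t1 → $t0=(-9)&(-9)=-9
halt.

-16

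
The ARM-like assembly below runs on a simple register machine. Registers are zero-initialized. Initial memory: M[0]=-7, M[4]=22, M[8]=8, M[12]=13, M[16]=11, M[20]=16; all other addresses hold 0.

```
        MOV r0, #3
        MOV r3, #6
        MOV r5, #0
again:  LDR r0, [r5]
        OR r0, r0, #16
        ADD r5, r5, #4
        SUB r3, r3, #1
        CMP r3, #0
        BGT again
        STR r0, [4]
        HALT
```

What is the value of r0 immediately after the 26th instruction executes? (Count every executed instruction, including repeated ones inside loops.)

29

MOV r0, #3 → r0=3
MOV r3, #6 → r3=6
MOV r5, #0 → r5=0
LDR r0, [r5] → r0=M[0]=-7
OR r0, r0, #16 → r0=(-7)|16=-7
ADD r5, r5, #4 → r5=0+4=4
SUB r3, r3, #1 → r3=6-1=5
CMP r3, #0  (cmp 5,0)
BGT again: taken
LDR r0, [r5] → r0=M[4]=22
OR r0, r0, #16 → r0=22|16=22
ADD r5, r5, #4 → r5=4+4=8
SUB r3, r3, #1 → r3=5-1=4
CMP r3, #0  (cmp 4,0)
BGT again: taken
LDR r0, [r5] → r0=M[8]=8
OR r0, r0, #16 → r0=8|16=24
ADD r5, r5, #4 → r5=8+4=12
SUB r3, r3, #1 → r3=4-1=3
CMP r3, #0  (cmp 3,0)
BGT again: taken
LDR r0, [r5] → r0=M[12]=13
OR r0, r0, #16 → r0=13|16=29
ADD r5, r5, #4 → r5=12+4=16
SUB r3, r3, #1 → r3=3-1=2
CMP r3, #0  (cmp 2,0)
After step 26: r0 = 29.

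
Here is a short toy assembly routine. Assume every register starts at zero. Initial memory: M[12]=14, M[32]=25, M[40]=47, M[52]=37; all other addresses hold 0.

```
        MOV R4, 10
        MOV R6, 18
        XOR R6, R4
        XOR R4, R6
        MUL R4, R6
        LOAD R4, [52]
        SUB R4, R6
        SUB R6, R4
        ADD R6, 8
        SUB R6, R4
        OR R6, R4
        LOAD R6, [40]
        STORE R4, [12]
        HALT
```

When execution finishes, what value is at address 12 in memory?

MOV R4, 10 → R4=10
MOV R6, 18 → R6=18
XOR R6, R4 → R6=18^10=24
XOR R4, R6 → R4=10^24=18
MUL R4, R6 → R4=18*24=432
LOAD R4, [52] → R4=M[52]=37
SUB R4, R6 → R4=37-24=13
SUB R6, R4 → R6=24-13=11
ADD R6, 8 → R6=11+8=19
SUB R6, R4 → R6=19-13=6
OR R6, R4 → R6=6|13=15
LOAD R6, [40] → R6=M[40]=47
STORE R4, [12] → M[12]=13
halt.

13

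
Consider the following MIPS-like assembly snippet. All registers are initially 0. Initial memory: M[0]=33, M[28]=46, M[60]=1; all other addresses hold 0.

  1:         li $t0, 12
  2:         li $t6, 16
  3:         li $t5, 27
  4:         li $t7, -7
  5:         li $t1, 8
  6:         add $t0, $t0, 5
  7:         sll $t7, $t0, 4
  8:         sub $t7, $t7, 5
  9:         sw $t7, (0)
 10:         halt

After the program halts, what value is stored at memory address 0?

267

$t0=12
$t6=16
$t5=27
$t7=-7
$t1=8
$t0=12+5=17
$t7=17<<4=272
$t7=272-5=267
sw $t7, (0) → M[0]=267
halt.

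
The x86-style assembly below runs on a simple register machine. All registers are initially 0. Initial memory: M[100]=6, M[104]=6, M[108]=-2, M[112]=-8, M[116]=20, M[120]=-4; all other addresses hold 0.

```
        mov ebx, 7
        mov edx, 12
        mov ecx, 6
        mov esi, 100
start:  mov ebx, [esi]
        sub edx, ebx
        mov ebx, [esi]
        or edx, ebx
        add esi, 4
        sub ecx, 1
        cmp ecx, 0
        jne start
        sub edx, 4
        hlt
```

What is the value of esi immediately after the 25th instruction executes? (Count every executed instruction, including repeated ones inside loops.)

112

after mov ebx, 7: ebx=7
after mov edx, 12: edx=12
after mov ecx, 6: ecx=6
after mov esi, 100: esi=100
after mov ebx, [esi]: ebx=M[100]=6
after sub edx, ebx: edx=12-6=6
after mov ebx, [esi]: ebx=M[100]=6
after or edx, ebx: edx=6|6=6
after add esi, 4: esi=100+4=104
after sub ecx, 1: ecx=6-1=5
cmp ecx, 0  (cmp 5,0)
jne start: taken
after mov ebx, [esi]: ebx=M[104]=6
after sub edx, ebx: edx=6-6=0
after mov ebx, [esi]: ebx=M[104]=6
after or edx, ebx: edx=0|6=6
after add esi, 4: esi=104+4=108
after sub ecx, 1: ecx=5-1=4
cmp ecx, 0  (cmp 4,0)
jne start: taken
after mov ebx, [esi]: ebx=M[108]=-2
after sub edx, ebx: edx=6-(-2)=8
after mov ebx, [esi]: ebx=M[108]=-2
after or edx, ebx: edx=8|(-2)=-2
after add esi, 4: esi=108+4=112
After step 25: esi = 112.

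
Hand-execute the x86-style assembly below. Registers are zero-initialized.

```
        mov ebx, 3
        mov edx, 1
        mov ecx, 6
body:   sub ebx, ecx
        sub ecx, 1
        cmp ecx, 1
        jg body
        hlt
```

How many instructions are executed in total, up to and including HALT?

after mov ebx, 3: ebx=3
after mov edx, 1: edx=1
after mov ecx, 6: ecx=6
after sub ebx, ecx: ebx=3-6=-3
after sub ecx, 1: ecx=6-1=5
cmp ecx, 1  (cmp 5,1)
jg body: taken
after sub ebx, ecx: ebx=(-3)-5=-8
after sub ecx, 1: ecx=5-1=4
cmp ecx, 1  (cmp 4,1)
jg body: taken
after sub ebx, ecx: ebx=(-8)-4=-12
after sub ecx, 1: ecx=4-1=3
cmp ecx, 1  (cmp 3,1)
jg body: taken
after sub ebx, ecx: ebx=(-12)-3=-15
after sub ecx, 1: ecx=3-1=2
cmp ecx, 1  (cmp 2,1)
jg body: taken
after sub ebx, ecx: ebx=(-15)-2=-17
after sub ecx, 1: ecx=2-1=1
cmp ecx, 1  (cmp 1,1)
jg body: not taken
halt.
Total executed instructions: 24.

24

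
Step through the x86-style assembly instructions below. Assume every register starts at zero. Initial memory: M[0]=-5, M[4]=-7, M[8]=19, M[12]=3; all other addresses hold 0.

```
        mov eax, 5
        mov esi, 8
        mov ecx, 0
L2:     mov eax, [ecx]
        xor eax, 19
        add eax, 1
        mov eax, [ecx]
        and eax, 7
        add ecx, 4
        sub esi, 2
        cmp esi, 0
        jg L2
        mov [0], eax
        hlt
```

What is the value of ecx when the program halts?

16

mov eax, 5 → eax=5
mov esi, 8 → esi=8
mov ecx, 0 → ecx=0
mov eax, [ecx] → eax=M[0]=-5
xor eax, 19 → eax=(-5)^19=-24
add eax, 1 → eax=(-24)+1=-23
mov eax, [ecx] → eax=M[0]=-5
and eax, 7 → eax=(-5)&7=3
add ecx, 4 → ecx=0+4=4
sub esi, 2 → esi=8-2=6
cmp esi, 0  (cmp 6,0)
jg L2: taken
mov eax, [ecx] → eax=M[4]=-7
xor eax, 19 → eax=(-7)^19=-22
add eax, 1 → eax=(-22)+1=-21
mov eax, [ecx] → eax=M[4]=-7
and eax, 7 → eax=(-7)&7=1
add ecx, 4 → ecx=4+4=8
sub esi, 2 → esi=6-2=4
cmp esi, 0  (cmp 4,0)
jg L2: taken
mov eax, [ecx] → eax=M[8]=19
xor eax, 19 → eax=19^19=0
add eax, 1 → eax=0+1=1
mov eax, [ecx] → eax=M[8]=19
and eax, 7 → eax=19&7=3
add ecx, 4 → ecx=8+4=12
sub esi, 2 → esi=4-2=2
cmp esi, 0  (cmp 2,0)
jg L2: taken
mov eax, [ecx] → eax=M[12]=3
xor eax, 19 → eax=3^19=16
add eax, 1 → eax=16+1=17
mov eax, [ecx] → eax=M[12]=3
and eax, 7 → eax=3&7=3
add ecx, 4 → ecx=12+4=16
sub esi, 2 → esi=2-2=0
cmp esi, 0  (cmp 0,0)
jg L2: not taken
mov [0], eax → M[0]=3
halt.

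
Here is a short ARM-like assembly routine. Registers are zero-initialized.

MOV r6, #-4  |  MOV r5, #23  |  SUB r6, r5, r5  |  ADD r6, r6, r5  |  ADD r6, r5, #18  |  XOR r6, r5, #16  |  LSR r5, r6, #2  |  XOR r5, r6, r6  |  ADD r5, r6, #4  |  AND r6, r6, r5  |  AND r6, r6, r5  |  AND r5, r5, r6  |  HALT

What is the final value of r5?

r6=-4
r5=23
r6=23-23=0
r6=0+23=23
r6=23+18=41
r6=23^16=7
r5=7>>2=1
r5=7^7=0
r5=7+4=11
r6=7&11=3
r6=3&11=3
r5=11&3=3
halt.

3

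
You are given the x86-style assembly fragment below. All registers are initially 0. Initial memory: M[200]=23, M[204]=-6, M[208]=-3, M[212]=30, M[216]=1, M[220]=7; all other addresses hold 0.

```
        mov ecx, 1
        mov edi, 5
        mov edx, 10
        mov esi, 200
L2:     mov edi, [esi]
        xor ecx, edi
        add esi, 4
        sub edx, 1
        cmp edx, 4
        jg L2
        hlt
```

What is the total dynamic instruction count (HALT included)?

ecx=1
edi=5
edx=10
esi=200
edi=M[200]=23
ecx=1^23=22
esi=200+4=204
edx=10-1=9
cmp edx, 4  (cmp 9,4)
jg L2: taken
edi=M[204]=-6
ecx=22^(-6)=-20
esi=204+4=208
edx=9-1=8
cmp edx, 4  (cmp 8,4)
jg L2: taken
edi=M[208]=-3
ecx=(-20)^(-3)=17
esi=208+4=212
edx=8-1=7
cmp edx, 4  (cmp 7,4)
jg L2: taken
edi=M[212]=30
ecx=17^30=15
esi=212+4=216
edx=7-1=6
cmp edx, 4  (cmp 6,4)
jg L2: taken
edi=M[216]=1
ecx=15^1=14
esi=216+4=220
edx=6-1=5
cmp edx, 4  (cmp 5,4)
jg L2: taken
edi=M[220]=7
ecx=14^7=9
esi=220+4=224
edx=5-1=4
cmp edx, 4  (cmp 4,4)
jg L2: not taken
halt.
Total executed instructions: 41.

41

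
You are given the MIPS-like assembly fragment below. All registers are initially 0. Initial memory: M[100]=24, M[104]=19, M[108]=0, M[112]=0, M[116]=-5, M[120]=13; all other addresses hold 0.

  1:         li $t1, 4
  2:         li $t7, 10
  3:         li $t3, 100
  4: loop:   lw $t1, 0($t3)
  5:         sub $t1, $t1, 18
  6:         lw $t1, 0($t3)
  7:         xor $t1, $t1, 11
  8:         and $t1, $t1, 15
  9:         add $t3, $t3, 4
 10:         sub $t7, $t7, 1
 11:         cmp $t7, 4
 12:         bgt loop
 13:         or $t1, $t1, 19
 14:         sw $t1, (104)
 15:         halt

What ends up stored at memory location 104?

after li $t1, 4: $t1=4
after li $t7, 10: $t7=10
after li $t3, 100: $t3=100
after lw $t1, 0($t3): $t1=M[100]=24
after sub $t1, $t1, 18: $t1=24-18=6
after lw $t1, 0($t3): $t1=M[100]=24
after xor $t1, $t1, 11: $t1=24^11=19
after and $t1, $t1, 15: $t1=19&15=3
after add $t3, $t3, 4: $t3=100+4=104
after sub $t7, $t7, 1: $t7=10-1=9
cmp $t7, 4  (cmp 9,4)
bgt loop: taken
after lw $t1, 0($t3): $t1=M[104]=19
after sub $t1, $t1, 18: $t1=19-18=1
after lw $t1, 0($t3): $t1=M[104]=19
after xor $t1, $t1, 11: $t1=19^11=24
after and $t1, $t1, 15: $t1=24&15=8
after add $t3, $t3, 4: $t3=104+4=108
after sub $t7, $t7, 1: $t7=9-1=8
cmp $t7, 4  (cmp 8,4)
bgt loop: taken
after lw $t1, 0($t3): $t1=M[108]=0
after sub $t1, $t1, 18: $t1=0-18=-18
after lw $t1, 0($t3): $t1=M[108]=0
after xor $t1, $t1, 11: $t1=0^11=11
after and $t1, $t1, 15: $t1=11&15=11
after add $t3, $t3, 4: $t3=108+4=112
after sub $t7, $t7, 1: $t7=8-1=7
cmp $t7, 4  (cmp 7,4)
bgt loop: taken
after lw $t1, 0($t3): $t1=M[112]=0
after sub $t1, $t1, 18: $t1=0-18=-18
after lw $t1, 0($t3): $t1=M[112]=0
after xor $t1, $t1, 11: $t1=0^11=11
after and $t1, $t1, 15: $t1=11&15=11
after add $t3, $t3, 4: $t3=112+4=116
after sub $t7, $t7, 1: $t7=7-1=6
cmp $t7, 4  (cmp 6,4)
bgt loop: taken
after lw $t1, 0($t3): $t1=M[116]=-5
after sub $t1, $t1, 18: $t1=(-5)-18=-23
after lw $t1, 0($t3): $t1=M[116]=-5
after xor $t1, $t1, 11: $t1=(-5)^11=-16
after and $t1, $t1, 15: $t1=(-16)&15=0
after add $t3, $t3, 4: $t3=116+4=120
after sub $t7, $t7, 1: $t7=6-1=5
cmp $t7, 4  (cmp 5,4)
bgt loop: taken
after lw $t1, 0($t3): $t1=M[120]=13
after sub $t1, $t1, 18: $t1=13-18=-5
after lw $t1, 0($t3): $t1=M[120]=13
after xor $t1, $t1, 11: $t1=13^11=6
after and $t1, $t1, 15: $t1=6&15=6
after add $t3, $t3, 4: $t3=120+4=124
after sub $t7, $t7, 1: $t7=5-1=4
cmp $t7, 4  (cmp 4,4)
bgt loop: not taken
after or $t1, $t1, 19: $t1=6|19=23
sw $t1, (104) → M[104]=23
halt.

23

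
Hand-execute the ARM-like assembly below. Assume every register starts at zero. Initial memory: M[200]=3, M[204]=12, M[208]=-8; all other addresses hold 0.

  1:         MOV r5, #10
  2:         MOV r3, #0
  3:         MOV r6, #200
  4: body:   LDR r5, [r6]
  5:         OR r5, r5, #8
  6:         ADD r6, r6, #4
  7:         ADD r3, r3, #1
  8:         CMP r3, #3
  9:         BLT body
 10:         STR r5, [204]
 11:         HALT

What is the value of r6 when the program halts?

MOV r5, #10 → r5=10
MOV r3, #0 → r3=0
MOV r6, #200 → r6=200
LDR r5, [r6] → r5=M[200]=3
OR r5, r5, #8 → r5=3|8=11
ADD r6, r6, #4 → r6=200+4=204
ADD r3, r3, #1 → r3=0+1=1
CMP r3, #3  (cmp 1,3)
BLT body: taken
LDR r5, [r6] → r5=M[204]=12
OR r5, r5, #8 → r5=12|8=12
ADD r6, r6, #4 → r6=204+4=208
ADD r3, r3, #1 → r3=1+1=2
CMP r3, #3  (cmp 2,3)
BLT body: taken
LDR r5, [r6] → r5=M[208]=-8
OR r5, r5, #8 → r5=(-8)|8=-8
ADD r6, r6, #4 → r6=208+4=212
ADD r3, r3, #1 → r3=2+1=3
CMP r3, #3  (cmp 3,3)
BLT body: not taken
STR r5, [204] → M[204]=-8
halt.

212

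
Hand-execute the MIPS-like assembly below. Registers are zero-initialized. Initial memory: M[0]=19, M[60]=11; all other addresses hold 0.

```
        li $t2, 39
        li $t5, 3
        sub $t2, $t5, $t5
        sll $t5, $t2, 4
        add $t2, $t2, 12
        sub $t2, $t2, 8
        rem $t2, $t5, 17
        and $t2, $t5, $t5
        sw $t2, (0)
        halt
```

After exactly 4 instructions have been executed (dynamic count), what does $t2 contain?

$t2=39
$t5=3
$t2=3-3=0
$t5=0<<4=0
After step 4: $t2 = 0.

0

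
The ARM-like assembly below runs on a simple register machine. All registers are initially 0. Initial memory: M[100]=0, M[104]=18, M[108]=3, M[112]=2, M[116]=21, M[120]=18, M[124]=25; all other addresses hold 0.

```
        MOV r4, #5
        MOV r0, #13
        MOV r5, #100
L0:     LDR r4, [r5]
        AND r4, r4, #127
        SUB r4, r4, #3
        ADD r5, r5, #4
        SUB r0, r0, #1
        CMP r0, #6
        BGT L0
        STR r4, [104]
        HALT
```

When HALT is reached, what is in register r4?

MOV r4, #5 → r4=5
MOV r0, #13 → r0=13
MOV r5, #100 → r5=100
LDR r4, [r5] → r4=M[100]=0
AND r4, r4, #127 → r4=0&127=0
SUB r4, r4, #3 → r4=0-3=-3
ADD r5, r5, #4 → r5=100+4=104
SUB r0, r0, #1 → r0=13-1=12
CMP r0, #6  (cmp 12,6)
BGT L0: taken
LDR r4, [r5] → r4=M[104]=18
AND r4, r4, #127 → r4=18&127=18
SUB r4, r4, #3 → r4=18-3=15
ADD r5, r5, #4 → r5=104+4=108
SUB r0, r0, #1 → r0=12-1=11
CMP r0, #6  (cmp 11,6)
BGT L0: taken
LDR r4, [r5] → r4=M[108]=3
AND r4, r4, #127 → r4=3&127=3
SUB r4, r4, #3 → r4=3-3=0
ADD r5, r5, #4 → r5=108+4=112
SUB r0, r0, #1 → r0=11-1=10
CMP r0, #6  (cmp 10,6)
BGT L0: taken
LDR r4, [r5] → r4=M[112]=2
AND r4, r4, #127 → r4=2&127=2
SUB r4, r4, #3 → r4=2-3=-1
ADD r5, r5, #4 → r5=112+4=116
SUB r0, r0, #1 → r0=10-1=9
CMP r0, #6  (cmp 9,6)
BGT L0: taken
LDR r4, [r5] → r4=M[116]=21
AND r4, r4, #127 → r4=21&127=21
SUB r4, r4, #3 → r4=21-3=18
ADD r5, r5, #4 → r5=116+4=120
SUB r0, r0, #1 → r0=9-1=8
CMP r0, #6  (cmp 8,6)
BGT L0: taken
LDR r4, [r5] → r4=M[120]=18
AND r4, r4, #127 → r4=18&127=18
SUB r4, r4, #3 → r4=18-3=15
ADD r5, r5, #4 → r5=120+4=124
SUB r0, r0, #1 → r0=8-1=7
CMP r0, #6  (cmp 7,6)
BGT L0: taken
LDR r4, [r5] → r4=M[124]=25
AND r4, r4, #127 → r4=25&127=25
SUB r4, r4, #3 → r4=25-3=22
ADD r5, r5, #4 → r5=124+4=128
SUB r0, r0, #1 → r0=7-1=6
CMP r0, #6  (cmp 6,6)
BGT L0: not taken
STR r4, [104] → M[104]=22
halt.

22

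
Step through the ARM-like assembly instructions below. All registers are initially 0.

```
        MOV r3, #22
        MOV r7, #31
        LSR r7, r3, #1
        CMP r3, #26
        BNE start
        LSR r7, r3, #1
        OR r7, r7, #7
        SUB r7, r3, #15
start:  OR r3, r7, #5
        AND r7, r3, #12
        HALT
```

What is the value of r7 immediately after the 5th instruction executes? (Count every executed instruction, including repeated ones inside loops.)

11

MOV r3, #22 → r3=22
MOV r7, #31 → r7=31
LSR r7, r3, #1 → r7=22>>1=11
CMP r3, #26  (cmp 22,26)
BNE start: taken
After step 5: r7 = 11.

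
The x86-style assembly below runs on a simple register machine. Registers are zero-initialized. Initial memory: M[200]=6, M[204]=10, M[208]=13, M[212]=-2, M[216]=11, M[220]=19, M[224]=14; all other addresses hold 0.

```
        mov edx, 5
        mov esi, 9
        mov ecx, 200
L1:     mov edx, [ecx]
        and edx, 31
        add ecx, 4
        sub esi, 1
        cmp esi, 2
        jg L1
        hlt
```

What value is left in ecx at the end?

edx=5
esi=9
ecx=200
edx=M[200]=6
edx=6&31=6
ecx=200+4=204
esi=9-1=8
cmp esi, 2  (cmp 8,2)
jg L1: taken
edx=M[204]=10
edx=10&31=10
ecx=204+4=208
esi=8-1=7
cmp esi, 2  (cmp 7,2)
jg L1: taken
edx=M[208]=13
edx=13&31=13
ecx=208+4=212
esi=7-1=6
cmp esi, 2  (cmp 6,2)
jg L1: taken
edx=M[212]=-2
edx=(-2)&31=30
ecx=212+4=216
esi=6-1=5
cmp esi, 2  (cmp 5,2)
jg L1: taken
edx=M[216]=11
edx=11&31=11
ecx=216+4=220
esi=5-1=4
cmp esi, 2  (cmp 4,2)
jg L1: taken
edx=M[220]=19
edx=19&31=19
ecx=220+4=224
esi=4-1=3
cmp esi, 2  (cmp 3,2)
jg L1: taken
edx=M[224]=14
edx=14&31=14
ecx=224+4=228
esi=3-1=2
cmp esi, 2  (cmp 2,2)
jg L1: not taken
halt.

228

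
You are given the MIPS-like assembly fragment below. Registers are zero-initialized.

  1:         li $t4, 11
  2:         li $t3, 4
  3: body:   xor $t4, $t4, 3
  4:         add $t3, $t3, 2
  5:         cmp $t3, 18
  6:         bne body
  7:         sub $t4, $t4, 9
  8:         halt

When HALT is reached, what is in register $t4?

-1

after li $t4, 11: $t4=11
after li $t3, 4: $t3=4
after xor $t4, $t4, 3: $t4=11^3=8
after add $t3, $t3, 2: $t3=4+2=6
cmp $t3, 18  (cmp 6,18)
bne body: taken
after xor $t4, $t4, 3: $t4=8^3=11
after add $t3, $t3, 2: $t3=6+2=8
cmp $t3, 18  (cmp 8,18)
bne body: taken
after xor $t4, $t4, 3: $t4=11^3=8
after add $t3, $t3, 2: $t3=8+2=10
cmp $t3, 18  (cmp 10,18)
bne body: taken
after xor $t4, $t4, 3: $t4=8^3=11
after add $t3, $t3, 2: $t3=10+2=12
cmp $t3, 18  (cmp 12,18)
bne body: taken
after xor $t4, $t4, 3: $t4=11^3=8
after add $t3, $t3, 2: $t3=12+2=14
cmp $t3, 18  (cmp 14,18)
bne body: taken
after xor $t4, $t4, 3: $t4=8^3=11
after add $t3, $t3, 2: $t3=14+2=16
cmp $t3, 18  (cmp 16,18)
bne body: taken
after xor $t4, $t4, 3: $t4=11^3=8
after add $t3, $t3, 2: $t3=16+2=18
cmp $t3, 18  (cmp 18,18)
bne body: not taken
after sub $t4, $t4, 9: $t4=8-9=-1
halt.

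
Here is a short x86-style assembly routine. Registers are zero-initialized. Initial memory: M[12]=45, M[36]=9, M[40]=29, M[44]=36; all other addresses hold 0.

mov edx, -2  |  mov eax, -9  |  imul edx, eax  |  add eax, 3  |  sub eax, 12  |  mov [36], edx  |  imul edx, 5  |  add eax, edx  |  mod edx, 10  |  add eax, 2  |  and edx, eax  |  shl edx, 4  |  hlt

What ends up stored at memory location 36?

18

edx=-2
eax=-9
edx=(-2)*(-9)=18
eax=(-9)+3=-6
eax=(-6)-12=-18
mov [36], edx → M[36]=18
edx=18*5=90
eax=(-18)+90=72
edx=90%10=0
eax=72+2=74
edx=0&74=0
edx=0<<4=0
halt.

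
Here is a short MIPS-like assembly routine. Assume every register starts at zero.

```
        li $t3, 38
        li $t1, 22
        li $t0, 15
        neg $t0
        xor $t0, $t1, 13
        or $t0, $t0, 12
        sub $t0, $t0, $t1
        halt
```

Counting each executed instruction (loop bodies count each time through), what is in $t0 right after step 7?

$t3=38
$t1=22
$t0=15
$t0=-(15)=-15
$t0=22^13=27
$t0=27|12=31
$t0=31-22=9
After step 7: $t0 = 9.

9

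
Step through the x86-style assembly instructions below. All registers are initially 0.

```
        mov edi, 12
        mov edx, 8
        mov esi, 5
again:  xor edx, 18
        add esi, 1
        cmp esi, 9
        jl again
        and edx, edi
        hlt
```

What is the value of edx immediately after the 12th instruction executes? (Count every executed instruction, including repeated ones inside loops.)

edi=12
edx=8
esi=5
edx=8^18=26
esi=5+1=6
cmp esi, 9  (cmp 6,9)
jl again: taken
edx=26^18=8
esi=6+1=7
cmp esi, 9  (cmp 7,9)
jl again: taken
edx=8^18=26
After step 12: edx = 26.

26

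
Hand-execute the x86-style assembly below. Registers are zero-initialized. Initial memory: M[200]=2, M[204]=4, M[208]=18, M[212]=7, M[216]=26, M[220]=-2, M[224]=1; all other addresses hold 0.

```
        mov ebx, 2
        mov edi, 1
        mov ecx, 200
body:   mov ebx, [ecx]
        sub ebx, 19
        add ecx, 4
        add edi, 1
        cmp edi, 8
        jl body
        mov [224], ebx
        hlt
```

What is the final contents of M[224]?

-18

mov ebx, 2 → ebx=2
mov edi, 1 → edi=1
mov ecx, 200 → ecx=200
mov ebx, [ecx] → ebx=M[200]=2
sub ebx, 19 → ebx=2-19=-17
add ecx, 4 → ecx=200+4=204
add edi, 1 → edi=1+1=2
cmp edi, 8  (cmp 2,8)
jl body: taken
mov ebx, [ecx] → ebx=M[204]=4
sub ebx, 19 → ebx=4-19=-15
add ecx, 4 → ecx=204+4=208
add edi, 1 → edi=2+1=3
cmp edi, 8  (cmp 3,8)
jl body: taken
mov ebx, [ecx] → ebx=M[208]=18
sub ebx, 19 → ebx=18-19=-1
add ecx, 4 → ecx=208+4=212
add edi, 1 → edi=3+1=4
cmp edi, 8  (cmp 4,8)
jl body: taken
mov ebx, [ecx] → ebx=M[212]=7
sub ebx, 19 → ebx=7-19=-12
add ecx, 4 → ecx=212+4=216
add edi, 1 → edi=4+1=5
cmp edi, 8  (cmp 5,8)
jl body: taken
mov ebx, [ecx] → ebx=M[216]=26
sub ebx, 19 → ebx=26-19=7
add ecx, 4 → ecx=216+4=220
add edi, 1 → edi=5+1=6
cmp edi, 8  (cmp 6,8)
jl body: taken
mov ebx, [ecx] → ebx=M[220]=-2
sub ebx, 19 → ebx=(-2)-19=-21
add ecx, 4 → ecx=220+4=224
add edi, 1 → edi=6+1=7
cmp edi, 8  (cmp 7,8)
jl body: taken
mov ebx, [ecx] → ebx=M[224]=1
sub ebx, 19 → ebx=1-19=-18
add ecx, 4 → ecx=224+4=228
add edi, 1 → edi=7+1=8
cmp edi, 8  (cmp 8,8)
jl body: not taken
mov [224], ebx → M[224]=-18
halt.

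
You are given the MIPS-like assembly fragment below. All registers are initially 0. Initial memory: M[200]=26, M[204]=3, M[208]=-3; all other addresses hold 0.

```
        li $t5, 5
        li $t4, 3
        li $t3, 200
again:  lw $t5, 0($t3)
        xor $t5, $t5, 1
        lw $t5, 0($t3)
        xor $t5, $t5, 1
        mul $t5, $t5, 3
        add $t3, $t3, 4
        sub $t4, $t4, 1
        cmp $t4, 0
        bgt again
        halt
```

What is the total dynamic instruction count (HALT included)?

li $t5, 5 → $t5=5
li $t4, 3 → $t4=3
li $t3, 200 → $t3=200
lw $t5, 0($t3) → $t5=M[200]=26
xor $t5, $t5, 1 → $t5=26^1=27
lw $t5, 0($t3) → $t5=M[200]=26
xor $t5, $t5, 1 → $t5=26^1=27
mul $t5, $t5, 3 → $t5=27*3=81
add $t3, $t3, 4 → $t3=200+4=204
sub $t4, $t4, 1 → $t4=3-1=2
cmp $t4, 0  (cmp 2,0)
bgt again: taken
lw $t5, 0($t3) → $t5=M[204]=3
xor $t5, $t5, 1 → $t5=3^1=2
lw $t5, 0($t3) → $t5=M[204]=3
xor $t5, $t5, 1 → $t5=3^1=2
mul $t5, $t5, 3 → $t5=2*3=6
add $t3, $t3, 4 → $t3=204+4=208
sub $t4, $t4, 1 → $t4=2-1=1
cmp $t4, 0  (cmp 1,0)
bgt again: taken
lw $t5, 0($t3) → $t5=M[208]=-3
xor $t5, $t5, 1 → $t5=(-3)^1=-4
lw $t5, 0($t3) → $t5=M[208]=-3
xor $t5, $t5, 1 → $t5=(-3)^1=-4
mul $t5, $t5, 3 → $t5=(-4)*3=-12
add $t3, $t3, 4 → $t3=208+4=212
sub $t4, $t4, 1 → $t4=1-1=0
cmp $t4, 0  (cmp 0,0)
bgt again: not taken
halt.
Total executed instructions: 31.

31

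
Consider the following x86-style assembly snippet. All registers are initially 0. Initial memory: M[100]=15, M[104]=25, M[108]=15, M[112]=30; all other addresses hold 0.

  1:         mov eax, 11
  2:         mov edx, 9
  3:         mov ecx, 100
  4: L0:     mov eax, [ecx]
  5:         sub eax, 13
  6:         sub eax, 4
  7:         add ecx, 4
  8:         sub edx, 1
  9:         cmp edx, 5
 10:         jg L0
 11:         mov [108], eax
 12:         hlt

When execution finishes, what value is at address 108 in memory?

13

eax=11
edx=9
ecx=100
eax=M[100]=15
eax=15-13=2
eax=2-4=-2
ecx=100+4=104
edx=9-1=8
cmp edx, 5  (cmp 8,5)
jg L0: taken
eax=M[104]=25
eax=25-13=12
eax=12-4=8
ecx=104+4=108
edx=8-1=7
cmp edx, 5  (cmp 7,5)
jg L0: taken
eax=M[108]=15
eax=15-13=2
eax=2-4=-2
ecx=108+4=112
edx=7-1=6
cmp edx, 5  (cmp 6,5)
jg L0: taken
eax=M[112]=30
eax=30-13=17
eax=17-4=13
ecx=112+4=116
edx=6-1=5
cmp edx, 5  (cmp 5,5)
jg L0: not taken
mov [108], eax → M[108]=13
halt.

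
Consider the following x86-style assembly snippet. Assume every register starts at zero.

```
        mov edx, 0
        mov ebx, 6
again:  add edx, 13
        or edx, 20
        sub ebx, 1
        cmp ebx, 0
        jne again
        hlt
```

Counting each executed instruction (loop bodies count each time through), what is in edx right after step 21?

124

edx=0
ebx=6
edx=0+13=13
edx=13|20=29
ebx=6-1=5
cmp ebx, 0  (cmp 5,0)
jne again: taken
edx=29+13=42
edx=42|20=62
ebx=5-1=4
cmp ebx, 0  (cmp 4,0)
jne again: taken
edx=62+13=75
edx=75|20=95
ebx=4-1=3
cmp ebx, 0  (cmp 3,0)
jne again: taken
edx=95+13=108
edx=108|20=124
ebx=3-1=2
cmp ebx, 0  (cmp 2,0)
After step 21: edx = 124.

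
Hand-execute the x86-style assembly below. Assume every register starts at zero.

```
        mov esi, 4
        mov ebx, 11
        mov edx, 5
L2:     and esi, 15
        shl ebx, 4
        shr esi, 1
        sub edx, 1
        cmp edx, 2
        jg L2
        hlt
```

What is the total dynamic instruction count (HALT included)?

mov esi, 4 → esi=4
mov ebx, 11 → ebx=11
mov edx, 5 → edx=5
and esi, 15 → esi=4&15=4
shl ebx, 4 → ebx=11<<4=176
shr esi, 1 → esi=4>>1=2
sub edx, 1 → edx=5-1=4
cmp edx, 2  (cmp 4,2)
jg L2: taken
and esi, 15 → esi=2&15=2
shl ebx, 4 → ebx=176<<4=2816
shr esi, 1 → esi=2>>1=1
sub edx, 1 → edx=4-1=3
cmp edx, 2  (cmp 3,2)
jg L2: taken
and esi, 15 → esi=1&15=1
shl ebx, 4 → ebx=2816<<4=45056
shr esi, 1 → esi=1>>1=0
sub edx, 1 → edx=3-1=2
cmp edx, 2  (cmp 2,2)
jg L2: not taken
halt.
Total executed instructions: 22.

22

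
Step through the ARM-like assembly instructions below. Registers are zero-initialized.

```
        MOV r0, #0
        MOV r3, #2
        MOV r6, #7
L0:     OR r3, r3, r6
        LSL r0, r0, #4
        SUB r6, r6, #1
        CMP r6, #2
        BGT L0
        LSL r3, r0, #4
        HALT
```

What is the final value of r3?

after MOV r0, #0: r0=0
after MOV r3, #2: r3=2
after MOV r6, #7: r6=7
after OR r3, r3, r6: r3=2|7=7
after LSL r0, r0, #4: r0=0<<4=0
after SUB r6, r6, #1: r6=7-1=6
CMP r6, #2  (cmp 6,2)
BGT L0: taken
after OR r3, r3, r6: r3=7|6=7
after LSL r0, r0, #4: r0=0<<4=0
after SUB r6, r6, #1: r6=6-1=5
CMP r6, #2  (cmp 5,2)
BGT L0: taken
after OR r3, r3, r6: r3=7|5=7
after LSL r0, r0, #4: r0=0<<4=0
after SUB r6, r6, #1: r6=5-1=4
CMP r6, #2  (cmp 4,2)
BGT L0: taken
after OR r3, r3, r6: r3=7|4=7
after LSL r0, r0, #4: r0=0<<4=0
after SUB r6, r6, #1: r6=4-1=3
CMP r6, #2  (cmp 3,2)
BGT L0: taken
after OR r3, r3, r6: r3=7|3=7
after LSL r0, r0, #4: r0=0<<4=0
after SUB r6, r6, #1: r6=3-1=2
CMP r6, #2  (cmp 2,2)
BGT L0: not taken
after LSL r3, r0, #4: r3=0<<4=0
halt.

0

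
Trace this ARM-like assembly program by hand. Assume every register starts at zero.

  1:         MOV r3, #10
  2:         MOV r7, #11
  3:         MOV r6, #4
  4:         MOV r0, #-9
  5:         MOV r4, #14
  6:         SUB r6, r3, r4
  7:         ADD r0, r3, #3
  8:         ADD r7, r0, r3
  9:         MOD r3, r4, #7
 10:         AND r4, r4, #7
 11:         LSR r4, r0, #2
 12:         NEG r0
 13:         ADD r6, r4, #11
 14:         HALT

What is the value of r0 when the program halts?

-13

MOV r3, #10 → r3=10
MOV r7, #11 → r7=11
MOV r6, #4 → r6=4
MOV r0, #-9 → r0=-9
MOV r4, #14 → r4=14
SUB r6, r3, r4 → r6=10-14=-4
ADD r0, r3, #3 → r0=10+3=13
ADD r7, r0, r3 → r7=13+10=23
MOD r3, r4, #7 → r3=14%7=0
AND r4, r4, #7 → r4=14&7=6
LSR r4, r0, #2 → r4=13>>2=3
NEG r0 → r0=-(13)=-13
ADD r6, r4, #11 → r6=3+11=14
halt.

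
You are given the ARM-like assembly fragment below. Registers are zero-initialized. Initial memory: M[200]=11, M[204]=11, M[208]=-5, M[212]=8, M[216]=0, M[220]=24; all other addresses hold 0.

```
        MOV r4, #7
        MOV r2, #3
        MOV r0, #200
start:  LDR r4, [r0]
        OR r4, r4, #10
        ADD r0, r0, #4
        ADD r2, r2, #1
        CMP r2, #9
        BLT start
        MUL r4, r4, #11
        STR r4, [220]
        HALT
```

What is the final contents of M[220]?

r4=7
r2=3
r0=200
r4=M[200]=11
r4=11|10=11
r0=200+4=204
r2=3+1=4
CMP r2, #9  (cmp 4,9)
BLT start: taken
r4=M[204]=11
r4=11|10=11
r0=204+4=208
r2=4+1=5
CMP r2, #9  (cmp 5,9)
BLT start: taken
r4=M[208]=-5
r4=(-5)|10=-5
r0=208+4=212
r2=5+1=6
CMP r2, #9  (cmp 6,9)
BLT start: taken
r4=M[212]=8
r4=8|10=10
r0=212+4=216
r2=6+1=7
CMP r2, #9  (cmp 7,9)
BLT start: taken
r4=M[216]=0
r4=0|10=10
r0=216+4=220
r2=7+1=8
CMP r2, #9  (cmp 8,9)
BLT start: taken
r4=M[220]=24
r4=24|10=26
r0=220+4=224
r2=8+1=9
CMP r2, #9  (cmp 9,9)
BLT start: not taken
r4=26*11=286
STR r4, [220] → M[220]=286
halt.

286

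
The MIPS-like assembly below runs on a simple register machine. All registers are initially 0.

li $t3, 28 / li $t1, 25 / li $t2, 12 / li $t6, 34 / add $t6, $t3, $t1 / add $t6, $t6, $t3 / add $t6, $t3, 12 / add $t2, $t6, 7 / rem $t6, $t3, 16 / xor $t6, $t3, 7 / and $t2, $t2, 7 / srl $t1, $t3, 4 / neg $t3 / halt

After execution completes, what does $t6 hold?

$t3=28
$t1=25
$t2=12
$t6=34
$t6=28+25=53
$t6=53+28=81
$t6=28+12=40
$t2=40+7=47
$t6=28%16=12
$t6=28^7=27
$t2=47&7=7
$t1=28>>4=1
$t3=-(28)=-28
halt.

27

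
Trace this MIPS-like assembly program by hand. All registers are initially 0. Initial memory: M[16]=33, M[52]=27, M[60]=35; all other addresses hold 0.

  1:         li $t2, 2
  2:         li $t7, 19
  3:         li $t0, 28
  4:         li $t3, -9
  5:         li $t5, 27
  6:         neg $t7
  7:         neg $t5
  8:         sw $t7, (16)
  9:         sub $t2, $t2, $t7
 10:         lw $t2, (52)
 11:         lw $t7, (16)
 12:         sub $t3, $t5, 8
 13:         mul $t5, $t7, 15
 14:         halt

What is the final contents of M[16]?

-19

li $t2, 2 → $t2=2
li $t7, 19 → $t7=19
li $t0, 28 → $t0=28
li $t3, -9 → $t3=-9
li $t5, 27 → $t5=27
neg $t7 → $t7=-(19)=-19
neg $t5 → $t5=-(27)=-27
sw $t7, (16) → M[16]=-19
sub $t2, $t2, $t7 → $t2=2-(-19)=21
lw $t2, (52) → $t2=M[52]=27
lw $t7, (16) → $t7=M[16]=-19
sub $t3, $t5, 8 → $t3=(-27)-8=-35
mul $t5, $t7, 15 → $t5=(-19)*15=-285
halt.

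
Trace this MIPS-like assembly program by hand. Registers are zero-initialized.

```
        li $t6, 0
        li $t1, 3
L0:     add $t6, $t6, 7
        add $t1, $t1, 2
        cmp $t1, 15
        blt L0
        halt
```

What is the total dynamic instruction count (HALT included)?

27

after li $t6, 0: $t6=0
after li $t1, 3: $t1=3
after add $t6, $t6, 7: $t6=0+7=7
after add $t1, $t1, 2: $t1=3+2=5
cmp $t1, 15  (cmp 5,15)
blt L0: taken
after add $t6, $t6, 7: $t6=7+7=14
after add $t1, $t1, 2: $t1=5+2=7
cmp $t1, 15  (cmp 7,15)
blt L0: taken
after add $t6, $t6, 7: $t6=14+7=21
after add $t1, $t1, 2: $t1=7+2=9
cmp $t1, 15  (cmp 9,15)
blt L0: taken
after add $t6, $t6, 7: $t6=21+7=28
after add $t1, $t1, 2: $t1=9+2=11
cmp $t1, 15  (cmp 11,15)
blt L0: taken
after add $t6, $t6, 7: $t6=28+7=35
after add $t1, $t1, 2: $t1=11+2=13
cmp $t1, 15  (cmp 13,15)
blt L0: taken
after add $t6, $t6, 7: $t6=35+7=42
after add $t1, $t1, 2: $t1=13+2=15
cmp $t1, 15  (cmp 15,15)
blt L0: not taken
halt.
Total executed instructions: 27.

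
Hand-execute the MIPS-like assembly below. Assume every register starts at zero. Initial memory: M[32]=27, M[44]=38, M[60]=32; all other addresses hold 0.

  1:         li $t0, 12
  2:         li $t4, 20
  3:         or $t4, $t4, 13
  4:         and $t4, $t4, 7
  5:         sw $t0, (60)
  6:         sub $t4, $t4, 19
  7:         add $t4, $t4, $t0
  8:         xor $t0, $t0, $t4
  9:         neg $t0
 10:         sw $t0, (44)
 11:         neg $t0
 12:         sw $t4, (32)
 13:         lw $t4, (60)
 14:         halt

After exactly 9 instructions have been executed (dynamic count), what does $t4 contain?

-2

after li $t0, 12: $t0=12
after li $t4, 20: $t4=20
after or $t4, $t4, 13: $t4=20|13=29
after and $t4, $t4, 7: $t4=29&7=5
sw $t0, (60) → M[60]=12
after sub $t4, $t4, 19: $t4=5-19=-14
after add $t4, $t4, $t0: $t4=(-14)+12=-2
after xor $t0, $t0, $t4: $t0=12^(-2)=-14
after neg $t0: $t0=-(-14)=14
After step 9: $t4 = -2.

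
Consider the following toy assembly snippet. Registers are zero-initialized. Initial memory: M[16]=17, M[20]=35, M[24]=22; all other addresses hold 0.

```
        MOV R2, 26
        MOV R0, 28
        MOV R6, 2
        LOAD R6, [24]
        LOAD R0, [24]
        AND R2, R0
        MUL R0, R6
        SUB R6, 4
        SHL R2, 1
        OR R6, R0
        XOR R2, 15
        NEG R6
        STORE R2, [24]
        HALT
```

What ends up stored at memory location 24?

R2=26
R0=28
R6=2
R6=M[24]=22
R0=M[24]=22
R2=26&22=18
R0=22*22=484
R6=22-4=18
R2=18<<1=36
R6=18|484=502
R2=36^15=43
R6=-(502)=-502
STORE R2, [24] → M[24]=43
halt.

43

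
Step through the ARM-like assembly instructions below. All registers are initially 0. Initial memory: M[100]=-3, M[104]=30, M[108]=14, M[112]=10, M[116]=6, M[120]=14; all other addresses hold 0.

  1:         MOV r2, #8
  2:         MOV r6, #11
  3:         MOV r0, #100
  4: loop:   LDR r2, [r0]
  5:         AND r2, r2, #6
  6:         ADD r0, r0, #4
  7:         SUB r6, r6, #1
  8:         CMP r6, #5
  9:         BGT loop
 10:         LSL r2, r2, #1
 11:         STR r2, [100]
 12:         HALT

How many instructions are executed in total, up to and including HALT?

r2=8
r6=11
r0=100
r2=M[100]=-3
r2=(-3)&6=4
r0=100+4=104
r6=11-1=10
CMP r6, #5  (cmp 10,5)
BGT loop: taken
r2=M[104]=30
r2=30&6=6
r0=104+4=108
r6=10-1=9
CMP r6, #5  (cmp 9,5)
BGT loop: taken
r2=M[108]=14
r2=14&6=6
r0=108+4=112
r6=9-1=8
CMP r6, #5  (cmp 8,5)
BGT loop: taken
r2=M[112]=10
r2=10&6=2
r0=112+4=116
r6=8-1=7
CMP r6, #5  (cmp 7,5)
BGT loop: taken
r2=M[116]=6
r2=6&6=6
r0=116+4=120
r6=7-1=6
CMP r6, #5  (cmp 6,5)
BGT loop: taken
r2=M[120]=14
r2=14&6=6
r0=120+4=124
r6=6-1=5
CMP r6, #5  (cmp 5,5)
BGT loop: not taken
r2=6<<1=12
STR r2, [100] → M[100]=12
halt.
Total executed instructions: 42.

42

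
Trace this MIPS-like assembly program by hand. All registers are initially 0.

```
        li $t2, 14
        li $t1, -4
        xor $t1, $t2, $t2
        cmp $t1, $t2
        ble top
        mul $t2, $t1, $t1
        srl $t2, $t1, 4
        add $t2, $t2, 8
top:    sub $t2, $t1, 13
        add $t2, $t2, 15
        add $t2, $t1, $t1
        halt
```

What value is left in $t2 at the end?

0

$t2=14
$t1=-4
$t1=14^14=0
cmp $t1, $t2  (cmp 0,14)
ble top: taken
$t2=0-13=-13
$t2=(-13)+15=2
$t2=0+0=0
halt.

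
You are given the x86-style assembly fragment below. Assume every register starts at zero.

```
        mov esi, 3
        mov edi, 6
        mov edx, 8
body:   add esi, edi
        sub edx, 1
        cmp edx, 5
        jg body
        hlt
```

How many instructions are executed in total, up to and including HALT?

16

mov esi, 3 → esi=3
mov edi, 6 → edi=6
mov edx, 8 → edx=8
add esi, edi → esi=3+6=9
sub edx, 1 → edx=8-1=7
cmp edx, 5  (cmp 7,5)
jg body: taken
add esi, edi → esi=9+6=15
sub edx, 1 → edx=7-1=6
cmp edx, 5  (cmp 6,5)
jg body: taken
add esi, edi → esi=15+6=21
sub edx, 1 → edx=6-1=5
cmp edx, 5  (cmp 5,5)
jg body: not taken
halt.
Total executed instructions: 16.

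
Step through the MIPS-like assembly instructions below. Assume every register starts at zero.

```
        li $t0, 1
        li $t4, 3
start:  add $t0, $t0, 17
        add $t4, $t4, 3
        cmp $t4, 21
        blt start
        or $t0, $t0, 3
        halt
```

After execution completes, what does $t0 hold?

103

li $t0, 1 → $t0=1
li $t4, 3 → $t4=3
add $t0, $t0, 17 → $t0=1+17=18
add $t4, $t4, 3 → $t4=3+3=6
cmp $t4, 21  (cmp 6,21)
blt start: taken
add $t0, $t0, 17 → $t0=18+17=35
add $t4, $t4, 3 → $t4=6+3=9
cmp $t4, 21  (cmp 9,21)
blt start: taken
add $t0, $t0, 17 → $t0=35+17=52
add $t4, $t4, 3 → $t4=9+3=12
cmp $t4, 21  (cmp 12,21)
blt start: taken
add $t0, $t0, 17 → $t0=52+17=69
add $t4, $t4, 3 → $t4=12+3=15
cmp $t4, 21  (cmp 15,21)
blt start: taken
add $t0, $t0, 17 → $t0=69+17=86
add $t4, $t4, 3 → $t4=15+3=18
cmp $t4, 21  (cmp 18,21)
blt start: taken
add $t0, $t0, 17 → $t0=86+17=103
add $t4, $t4, 3 → $t4=18+3=21
cmp $t4, 21  (cmp 21,21)
blt start: not taken
or $t0, $t0, 3 → $t0=103|3=103
halt.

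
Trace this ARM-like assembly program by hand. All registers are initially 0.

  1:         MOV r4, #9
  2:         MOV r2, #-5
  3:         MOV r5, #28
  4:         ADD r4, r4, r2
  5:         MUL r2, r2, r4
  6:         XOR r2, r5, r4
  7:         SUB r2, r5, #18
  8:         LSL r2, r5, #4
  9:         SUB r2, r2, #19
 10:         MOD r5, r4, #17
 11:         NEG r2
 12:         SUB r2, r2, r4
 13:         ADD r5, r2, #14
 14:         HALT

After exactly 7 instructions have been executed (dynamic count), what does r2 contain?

10

MOV r4, #9 → r4=9
MOV r2, #-5 → r2=-5
MOV r5, #28 → r5=28
ADD r4, r4, r2 → r4=9+(-5)=4
MUL r2, r2, r4 → r2=(-5)*4=-20
XOR r2, r5, r4 → r2=28^4=24
SUB r2, r5, #18 → r2=28-18=10
After step 7: r2 = 10.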